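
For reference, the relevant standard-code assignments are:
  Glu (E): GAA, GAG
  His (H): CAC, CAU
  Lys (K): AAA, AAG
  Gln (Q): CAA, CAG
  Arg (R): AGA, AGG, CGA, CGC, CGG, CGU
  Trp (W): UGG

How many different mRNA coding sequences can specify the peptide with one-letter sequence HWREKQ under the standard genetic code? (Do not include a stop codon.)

His: 2 codons.
Trp: 1 codon.
Arg: 6 codons.
Glu: 2 codons.
Lys: 2 codons.
Gln: 2 codons.
2 × 1 × 6 × 2 × 2 × 2 = 96.

96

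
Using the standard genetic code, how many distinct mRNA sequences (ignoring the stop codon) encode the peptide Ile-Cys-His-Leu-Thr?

Ile: 3 codons.
Cys: 2 codons.
His: 2 codons.
Leu: 6 codons.
Thr: 4 codons.
3 × 2 × 2 × 6 × 4 = 288.

288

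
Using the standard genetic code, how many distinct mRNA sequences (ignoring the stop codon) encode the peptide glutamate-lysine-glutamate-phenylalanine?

Glu: 2 codons.
Lys: 2 codons.
Glu: 2 codons.
Phe: 2 codons.
2 × 2 × 2 × 2 = 16.

16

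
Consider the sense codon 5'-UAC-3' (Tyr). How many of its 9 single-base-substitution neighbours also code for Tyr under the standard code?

1

Position 1: none → 0 synonymous.
Position 2: none → 0 synonymous.
Position 3: UAU → 1 synonymous.
Total: 0 + 0 + 1 = 1.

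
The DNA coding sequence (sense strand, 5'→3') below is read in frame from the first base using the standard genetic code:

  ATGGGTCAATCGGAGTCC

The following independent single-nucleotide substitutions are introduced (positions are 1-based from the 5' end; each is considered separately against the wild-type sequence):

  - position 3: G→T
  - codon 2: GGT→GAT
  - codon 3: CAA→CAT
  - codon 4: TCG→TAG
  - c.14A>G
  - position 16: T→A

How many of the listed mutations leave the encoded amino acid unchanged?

0

Codon 1: ATG (Met) → ATT (Ile) — missense.
Codon 2: GGT (Gly) → GAT (Asp) — missense.
Codon 3: CAA (Gln) → CAT (His) — missense.
Codon 4: TCG (Ser) → TAG (Stop) — nonsense.
Codon 5: GAG (Glu) → GGG (Gly) — missense.
Codon 6: TCC (Ser) → ACC (Thr) — missense.
Synonymous: 0 of 6.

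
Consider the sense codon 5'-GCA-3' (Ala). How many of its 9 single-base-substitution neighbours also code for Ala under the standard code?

Position 1: none → 0 synonymous.
Position 2: none → 0 synonymous.
Position 3: GCT, GCC, GCG → 3 synonymous.
Total: 0 + 0 + 3 = 3.

3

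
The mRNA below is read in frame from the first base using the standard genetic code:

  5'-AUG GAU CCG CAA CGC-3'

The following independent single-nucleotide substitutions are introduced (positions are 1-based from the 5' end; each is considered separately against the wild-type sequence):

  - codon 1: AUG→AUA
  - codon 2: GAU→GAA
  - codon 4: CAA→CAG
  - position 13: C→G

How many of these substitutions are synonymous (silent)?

Codon 1: AUG (Met) → AUA (Ile) — missense.
Codon 2: GAU (Asp) → GAA (Glu) — missense.
Codon 4: CAA (Gln) → CAG (Gln) — synonymous.
Codon 5: CGC (Arg) → GGC (Gly) — missense.
Synonymous: 1 of 4.

1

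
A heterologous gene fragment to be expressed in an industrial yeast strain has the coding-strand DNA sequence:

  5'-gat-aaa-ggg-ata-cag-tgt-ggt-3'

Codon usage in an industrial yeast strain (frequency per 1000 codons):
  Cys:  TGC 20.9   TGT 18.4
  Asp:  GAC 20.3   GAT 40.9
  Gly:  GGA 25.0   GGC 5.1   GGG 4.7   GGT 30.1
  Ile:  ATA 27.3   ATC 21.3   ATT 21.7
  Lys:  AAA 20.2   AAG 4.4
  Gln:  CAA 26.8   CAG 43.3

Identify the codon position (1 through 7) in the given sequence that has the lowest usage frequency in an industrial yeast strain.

Codon 1 GAT (Asp): 40.9 per 1000.
Codon 2 AAA (Lys): 20.2 per 1000.
Codon 3 GGG (Gly): 4.7 per 1000.
Codon 4 ATA (Ile): 27.3 per 1000.
Codon 5 CAG (Gln): 43.3 per 1000.
Codon 6 TGT (Cys): 18.4 per 1000.
Codon 7 GGT (Gly): 30.1 per 1000.
Lowest frequency is 4.7 at codon 3.

3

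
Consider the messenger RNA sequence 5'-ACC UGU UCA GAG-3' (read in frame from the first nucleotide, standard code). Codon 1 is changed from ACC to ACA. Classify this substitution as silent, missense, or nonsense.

Position 3 falls in codon 1: ACC → Thr.
After the substitution the codon is ACA → Thr.
Both encode Thr, so the change is synonymous.

silent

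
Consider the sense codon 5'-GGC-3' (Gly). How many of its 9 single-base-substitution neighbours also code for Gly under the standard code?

3

Position 1: none → 0 synonymous.
Position 2: none → 0 synonymous.
Position 3: GGT, GGA, GGG → 3 synonymous.
Total: 0 + 0 + 3 = 3.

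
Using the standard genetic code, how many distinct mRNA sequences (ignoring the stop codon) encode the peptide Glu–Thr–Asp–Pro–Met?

64

Glu: 2 codons.
Thr: 4 codons.
Asp: 2 codons.
Pro: 4 codons.
Met: 1 codon.
2 × 4 × 2 × 4 × 1 = 64.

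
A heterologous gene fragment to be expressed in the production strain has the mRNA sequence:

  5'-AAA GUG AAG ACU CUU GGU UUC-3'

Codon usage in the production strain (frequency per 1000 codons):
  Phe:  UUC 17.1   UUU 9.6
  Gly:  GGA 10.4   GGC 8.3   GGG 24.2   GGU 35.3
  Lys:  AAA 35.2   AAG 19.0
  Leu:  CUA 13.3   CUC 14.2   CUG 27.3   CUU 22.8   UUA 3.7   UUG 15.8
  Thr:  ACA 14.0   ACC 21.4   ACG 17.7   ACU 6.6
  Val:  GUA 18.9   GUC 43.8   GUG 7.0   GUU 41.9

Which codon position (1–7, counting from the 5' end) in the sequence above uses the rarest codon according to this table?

4

Codon 1 AAA (Lys): 35.2 per 1000.
Codon 2 GUG (Val): 7.0 per 1000.
Codon 3 AAG (Lys): 19.0 per 1000.
Codon 4 ACU (Thr): 6.6 per 1000.
Codon 5 CUU (Leu): 22.8 per 1000.
Codon 6 GGU (Gly): 35.3 per 1000.
Codon 7 UUC (Phe): 17.1 per 1000.
Lowest frequency is 6.6 at codon 4.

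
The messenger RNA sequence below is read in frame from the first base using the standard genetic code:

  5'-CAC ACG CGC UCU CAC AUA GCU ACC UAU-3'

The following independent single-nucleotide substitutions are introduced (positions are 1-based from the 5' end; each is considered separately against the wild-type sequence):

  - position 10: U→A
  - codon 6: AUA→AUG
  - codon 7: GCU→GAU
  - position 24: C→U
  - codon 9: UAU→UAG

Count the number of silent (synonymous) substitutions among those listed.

Codon 4: UCU (Ser) → ACU (Thr) — missense.
Codon 6: AUA (Ile) → AUG (Met) — missense.
Codon 7: GCU (Ala) → GAU (Asp) — missense.
Codon 8: ACC (Thr) → ACU (Thr) — synonymous.
Codon 9: UAU (Tyr) → UAG (Stop) — nonsense.
Synonymous: 1 of 5.

1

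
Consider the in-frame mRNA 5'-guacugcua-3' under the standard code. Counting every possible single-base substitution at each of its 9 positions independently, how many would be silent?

11

Codon 1 (GUA, Val): 3 synonymous substitutions.
Codon 2 (CUG, Leu): 4 synonymous substitutions.
Codon 3 (CUA, Leu): 4 synonymous substitutions.
Total: 3 + 4 + 4 = 11.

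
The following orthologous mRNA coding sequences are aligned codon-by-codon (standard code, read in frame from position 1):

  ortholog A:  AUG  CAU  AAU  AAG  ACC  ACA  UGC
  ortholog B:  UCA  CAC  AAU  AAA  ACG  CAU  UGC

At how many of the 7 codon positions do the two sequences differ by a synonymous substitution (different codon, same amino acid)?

3

Codon 1: AUG Met / UCA Ser — nonsynonymous.
Codon 2: CAU His / CAC His — synonymous.
Codon 3: AAU Asn / AAU Asn — identical.
Codon 4: AAG Lys / AAA Lys — synonymous.
Codon 5: ACC Thr / ACG Thr — synonymous.
Codon 6: ACA Thr / CAU His — nonsynonymous.
Codon 7: UGC Cys / UGC Cys — identical.
Synonymous differences: 3.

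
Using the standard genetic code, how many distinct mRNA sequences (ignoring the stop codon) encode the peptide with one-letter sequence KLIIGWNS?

Lys: 2 codons.
Leu: 6 codons.
Ile: 3 codons.
Ile: 3 codons.
Gly: 4 codons.
Trp: 1 codon.
Asn: 2 codons.
Ser: 6 codons.
2 × 6 × 3 × 3 × 4 × 1 × 2 × 6 = 5184.

5184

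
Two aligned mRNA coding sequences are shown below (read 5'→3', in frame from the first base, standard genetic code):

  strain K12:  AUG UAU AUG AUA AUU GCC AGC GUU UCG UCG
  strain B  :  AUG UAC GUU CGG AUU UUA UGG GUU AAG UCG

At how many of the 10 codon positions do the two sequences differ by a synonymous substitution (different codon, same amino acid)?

1

Codon 1: AUG Met / AUG Met — identical.
Codon 2: UAU Tyr / UAC Tyr — synonymous.
Codon 3: AUG Met / GUU Val — nonsynonymous.
Codon 4: AUA Ile / CGG Arg — nonsynonymous.
Codon 5: AUU Ile / AUU Ile — identical.
Codon 6: GCC Ala / UUA Leu — nonsynonymous.
Codon 7: AGC Ser / UGG Trp — nonsynonymous.
Codon 8: GUU Val / GUU Val — identical.
Codon 9: UCG Ser / AAG Lys — nonsynonymous.
Codon 10: UCG Ser / UCG Ser — identical.
Synonymous differences: 1.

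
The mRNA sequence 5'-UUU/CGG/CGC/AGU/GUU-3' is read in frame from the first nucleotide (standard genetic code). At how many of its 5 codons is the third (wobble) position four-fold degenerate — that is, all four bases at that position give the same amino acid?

3

Codon 1 UUU (Phe): third position 2-fold.
Codon 2 CGG (Arg): third position 4-fold.
Codon 3 CGC (Arg): third position 4-fold.
Codon 4 AGU (Ser): third position 2-fold.
Codon 5 GUU (Val): third position 4-fold.
Four-fold degenerate third positions: 3.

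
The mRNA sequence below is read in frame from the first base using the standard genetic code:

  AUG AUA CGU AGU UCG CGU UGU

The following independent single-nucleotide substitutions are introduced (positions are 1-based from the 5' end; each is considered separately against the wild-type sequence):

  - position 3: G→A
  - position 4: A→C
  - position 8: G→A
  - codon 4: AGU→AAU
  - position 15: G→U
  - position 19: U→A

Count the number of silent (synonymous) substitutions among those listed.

Codon 1: AUG (Met) → AUA (Ile) — missense.
Codon 2: AUA (Ile) → CUA (Leu) — missense.
Codon 3: CGU (Arg) → CAU (His) — missense.
Codon 4: AGU (Ser) → AAU (Asn) — missense.
Codon 5: UCG (Ser) → UCU (Ser) — synonymous.
Codon 7: UGU (Cys) → AGU (Ser) — missense.
Synonymous: 1 of 6.

1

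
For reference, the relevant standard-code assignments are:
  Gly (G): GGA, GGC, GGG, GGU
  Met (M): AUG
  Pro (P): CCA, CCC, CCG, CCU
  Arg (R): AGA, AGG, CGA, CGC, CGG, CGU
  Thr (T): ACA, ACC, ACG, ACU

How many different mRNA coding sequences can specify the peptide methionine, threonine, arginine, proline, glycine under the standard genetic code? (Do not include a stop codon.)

384

Met: 1 codon.
Thr: 4 codons.
Arg: 6 codons.
Pro: 4 codons.
Gly: 4 codons.
1 × 4 × 6 × 4 × 4 = 384.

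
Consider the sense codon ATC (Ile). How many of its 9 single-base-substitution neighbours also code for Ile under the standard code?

2

Position 1: none → 0 synonymous.
Position 2: none → 0 synonymous.
Position 3: ATT, ATA → 2 synonymous.
Total: 0 + 0 + 2 = 2.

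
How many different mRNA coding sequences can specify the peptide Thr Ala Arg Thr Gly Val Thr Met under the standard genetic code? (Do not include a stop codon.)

24576

Thr: 4 codons.
Ala: 4 codons.
Arg: 6 codons.
Thr: 4 codons.
Gly: 4 codons.
Val: 4 codons.
Thr: 4 codons.
Met: 1 codon.
4 × 4 × 6 × 4 × 4 × 4 × 4 × 1 = 24576.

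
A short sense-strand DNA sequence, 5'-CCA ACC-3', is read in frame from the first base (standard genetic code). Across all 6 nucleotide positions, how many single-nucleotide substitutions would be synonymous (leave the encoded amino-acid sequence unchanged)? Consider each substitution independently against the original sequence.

Codon 1 (CCA, Pro): 3 synonymous substitutions.
Codon 2 (ACC, Thr): 3 synonymous substitutions.
Total: 3 + 3 = 6.

6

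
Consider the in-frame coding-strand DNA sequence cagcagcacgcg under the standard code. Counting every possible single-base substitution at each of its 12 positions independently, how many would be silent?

6

Codon 1 (CAG, Gln): 1 synonymous substitution.
Codon 2 (CAG, Gln): 1 synonymous substitution.
Codon 3 (CAC, His): 1 synonymous substitution.
Codon 4 (GCG, Ala): 3 synonymous substitutions.
Total: 1 + 1 + 1 + 3 = 6.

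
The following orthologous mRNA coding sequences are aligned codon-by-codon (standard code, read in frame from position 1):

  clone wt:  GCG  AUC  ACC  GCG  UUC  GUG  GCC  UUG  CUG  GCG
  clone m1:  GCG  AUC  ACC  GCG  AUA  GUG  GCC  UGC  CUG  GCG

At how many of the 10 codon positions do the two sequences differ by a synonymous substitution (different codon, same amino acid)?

Codon 1: GCG Ala / GCG Ala — identical.
Codon 2: AUC Ile / AUC Ile — identical.
Codon 3: ACC Thr / ACC Thr — identical.
Codon 4: GCG Ala / GCG Ala — identical.
Codon 5: UUC Phe / AUA Ile — nonsynonymous.
Codon 6: GUG Val / GUG Val — identical.
Codon 7: GCC Ala / GCC Ala — identical.
Codon 8: UUG Leu / UGC Cys — nonsynonymous.
Codon 9: CUG Leu / CUG Leu — identical.
Codon 10: GCG Ala / GCG Ala — identical.
Synonymous differences: 0.

0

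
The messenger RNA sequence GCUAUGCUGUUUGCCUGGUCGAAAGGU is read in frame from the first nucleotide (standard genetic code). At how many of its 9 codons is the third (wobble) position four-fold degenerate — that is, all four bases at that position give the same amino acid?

5

Codon 1 GCU (Ala): third position 4-fold.
Codon 2 AUG (Met): third position 1-fold.
Codon 3 CUG (Leu): third position 4-fold.
Codon 4 UUU (Phe): third position 2-fold.
Codon 5 GCC (Ala): third position 4-fold.
Codon 6 UGG (Trp): third position 1-fold.
Codon 7 UCG (Ser): third position 4-fold.
Codon 8 AAA (Lys): third position 2-fold.
Codon 9 GGU (Gly): third position 4-fold.
Four-fold degenerate third positions: 5.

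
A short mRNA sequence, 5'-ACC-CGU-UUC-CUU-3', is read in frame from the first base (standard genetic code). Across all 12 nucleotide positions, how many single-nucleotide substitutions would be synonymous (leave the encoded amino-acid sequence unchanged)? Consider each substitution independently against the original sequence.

10

Codon 1 (ACC, Thr): 3 synonymous substitutions.
Codon 2 (CGU, Arg): 3 synonymous substitutions.
Codon 3 (UUC, Phe): 1 synonymous substitution.
Codon 4 (CUU, Leu): 3 synonymous substitutions.
Total: 3 + 3 + 1 + 3 = 10.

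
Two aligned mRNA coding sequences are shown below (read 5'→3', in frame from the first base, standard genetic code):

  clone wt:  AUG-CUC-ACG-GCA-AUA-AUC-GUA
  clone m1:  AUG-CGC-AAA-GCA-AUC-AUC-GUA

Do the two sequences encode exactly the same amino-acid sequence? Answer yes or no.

Codon 1: AUG Met / AUG Met — identical.
Codon 2: CUC Leu / CGC Arg — nonsynonymous.
Codon 3: ACG Thr / AAA Lys — nonsynonymous.
Codon 4: GCA Ala / GCA Ala — identical.
Codon 5: AUA Ile / AUC Ile — synonymous.
Codon 6: AUC Ile / AUC Ile — identical.
Codon 7: GUA Val / GUA Val — identical.
Nonsynonymous differences: 2 → different protein.

no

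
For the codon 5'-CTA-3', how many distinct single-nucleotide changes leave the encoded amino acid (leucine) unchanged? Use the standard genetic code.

4

Position 1: TTA → 1 synonymous.
Position 2: none → 0 synonymous.
Position 3: CTT, CTC, CTG → 3 synonymous.
Total: 1 + 0 + 3 = 4.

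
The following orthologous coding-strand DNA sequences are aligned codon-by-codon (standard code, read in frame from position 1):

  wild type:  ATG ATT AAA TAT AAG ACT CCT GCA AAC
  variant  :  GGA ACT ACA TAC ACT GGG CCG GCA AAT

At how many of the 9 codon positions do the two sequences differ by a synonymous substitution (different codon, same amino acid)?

3

Codon 1: ATG Met / GGA Gly — nonsynonymous.
Codon 2: ATT Ile / ACT Thr — nonsynonymous.
Codon 3: AAA Lys / ACA Thr — nonsynonymous.
Codon 4: TAT Tyr / TAC Tyr — synonymous.
Codon 5: AAG Lys / ACT Thr — nonsynonymous.
Codon 6: ACT Thr / GGG Gly — nonsynonymous.
Codon 7: CCT Pro / CCG Pro — synonymous.
Codon 8: GCA Ala / GCA Ala — identical.
Codon 9: AAC Asn / AAT Asn — synonymous.
Synonymous differences: 3.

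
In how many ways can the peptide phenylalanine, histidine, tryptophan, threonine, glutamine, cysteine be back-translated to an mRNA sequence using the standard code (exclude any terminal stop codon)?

Phe: 2 codons.
His: 2 codons.
Trp: 1 codon.
Thr: 4 codons.
Gln: 2 codons.
Cys: 2 codons.
2 × 2 × 1 × 4 × 2 × 2 = 64.

64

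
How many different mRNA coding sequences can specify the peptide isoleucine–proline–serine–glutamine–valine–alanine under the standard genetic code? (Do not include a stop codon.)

Ile: 3 codons.
Pro: 4 codons.
Ser: 6 codons.
Gln: 2 codons.
Val: 4 codons.
Ala: 4 codons.
3 × 4 × 6 × 2 × 4 × 4 = 2304.

2304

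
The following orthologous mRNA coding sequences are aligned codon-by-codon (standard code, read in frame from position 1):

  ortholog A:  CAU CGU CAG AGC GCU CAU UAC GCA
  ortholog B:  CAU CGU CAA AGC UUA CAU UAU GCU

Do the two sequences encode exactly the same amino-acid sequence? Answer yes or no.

Codon 1: CAU His / CAU His — identical.
Codon 2: CGU Arg / CGU Arg — identical.
Codon 3: CAG Gln / CAA Gln — synonymous.
Codon 4: AGC Ser / AGC Ser — identical.
Codon 5: GCU Ala / UUA Leu — nonsynonymous.
Codon 6: CAU His / CAU His — identical.
Codon 7: UAC Tyr / UAU Tyr — synonymous.
Codon 8: GCA Ala / GCU Ala — synonymous.
Nonsynonymous differences: 1 → different protein.

no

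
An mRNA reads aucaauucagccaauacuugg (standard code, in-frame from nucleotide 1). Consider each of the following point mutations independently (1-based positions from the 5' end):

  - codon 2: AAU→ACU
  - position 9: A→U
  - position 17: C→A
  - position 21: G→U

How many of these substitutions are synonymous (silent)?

Codon 2: AAU (Asn) → ACU (Thr) — missense.
Codon 3: UCA (Ser) → UCU (Ser) — synonymous.
Codon 6: ACU (Thr) → AAU (Asn) — missense.
Codon 7: UGG (Trp) → UGU (Cys) — missense.
Synonymous: 1 of 4.

1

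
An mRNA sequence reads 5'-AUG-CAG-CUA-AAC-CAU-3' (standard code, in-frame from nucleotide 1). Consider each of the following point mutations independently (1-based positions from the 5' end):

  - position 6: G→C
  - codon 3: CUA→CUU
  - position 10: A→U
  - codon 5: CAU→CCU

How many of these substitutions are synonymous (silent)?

1

Codon 2: CAG (Gln) → CAC (His) — missense.
Codon 3: CUA (Leu) → CUU (Leu) — synonymous.
Codon 4: AAC (Asn) → UAC (Tyr) — missense.
Codon 5: CAU (His) → CCU (Pro) — missense.
Synonymous: 1 of 4.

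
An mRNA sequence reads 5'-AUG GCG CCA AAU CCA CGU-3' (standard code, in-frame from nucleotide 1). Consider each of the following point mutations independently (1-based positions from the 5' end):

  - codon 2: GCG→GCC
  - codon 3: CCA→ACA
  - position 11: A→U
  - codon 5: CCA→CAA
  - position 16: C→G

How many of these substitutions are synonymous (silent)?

1

Codon 2: GCG (Ala) → GCC (Ala) — synonymous.
Codon 3: CCA (Pro) → ACA (Thr) — missense.
Codon 4: AAU (Asn) → AUU (Ile) — missense.
Codon 5: CCA (Pro) → CAA (Gln) — missense.
Codon 6: CGU (Arg) → GGU (Gly) — missense.
Synonymous: 1 of 5.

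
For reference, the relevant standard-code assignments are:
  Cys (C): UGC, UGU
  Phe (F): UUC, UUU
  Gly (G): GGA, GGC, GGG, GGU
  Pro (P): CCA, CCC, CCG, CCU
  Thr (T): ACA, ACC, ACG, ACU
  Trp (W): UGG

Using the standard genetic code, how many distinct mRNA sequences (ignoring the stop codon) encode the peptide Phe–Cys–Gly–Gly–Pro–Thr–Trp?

Phe: 2 codons.
Cys: 2 codons.
Gly: 4 codons.
Gly: 4 codons.
Pro: 4 codons.
Thr: 4 codons.
Trp: 1 codon.
2 × 2 × 4 × 4 × 4 × 4 × 1 = 1024.

1024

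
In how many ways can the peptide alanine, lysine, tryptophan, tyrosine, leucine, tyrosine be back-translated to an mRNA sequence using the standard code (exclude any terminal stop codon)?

Ala: 4 codons.
Lys: 2 codons.
Trp: 1 codon.
Tyr: 2 codons.
Leu: 6 codons.
Tyr: 2 codons.
4 × 2 × 1 × 2 × 6 × 2 = 192.

192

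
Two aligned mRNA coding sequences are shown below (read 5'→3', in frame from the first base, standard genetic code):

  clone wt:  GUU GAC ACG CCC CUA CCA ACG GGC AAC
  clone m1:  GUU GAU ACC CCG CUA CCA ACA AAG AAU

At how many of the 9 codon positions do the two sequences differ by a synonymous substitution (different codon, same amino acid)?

5

Codon 1: GUU Val / GUU Val — identical.
Codon 2: GAC Asp / GAU Asp — synonymous.
Codon 3: ACG Thr / ACC Thr — synonymous.
Codon 4: CCC Pro / CCG Pro — synonymous.
Codon 5: CUA Leu / CUA Leu — identical.
Codon 6: CCA Pro / CCA Pro — identical.
Codon 7: ACG Thr / ACA Thr — synonymous.
Codon 8: GGC Gly / AAG Lys — nonsynonymous.
Codon 9: AAC Asn / AAU Asn — synonymous.
Synonymous differences: 5.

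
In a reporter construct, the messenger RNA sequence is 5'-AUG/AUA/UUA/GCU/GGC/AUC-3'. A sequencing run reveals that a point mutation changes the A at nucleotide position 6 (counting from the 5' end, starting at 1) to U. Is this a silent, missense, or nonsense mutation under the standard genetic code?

Position 6 falls in codon 2: AUA → Ile.
After the substitution the codon is AUU → Ile.
Both encode Ile, so the change is synonymous.

silent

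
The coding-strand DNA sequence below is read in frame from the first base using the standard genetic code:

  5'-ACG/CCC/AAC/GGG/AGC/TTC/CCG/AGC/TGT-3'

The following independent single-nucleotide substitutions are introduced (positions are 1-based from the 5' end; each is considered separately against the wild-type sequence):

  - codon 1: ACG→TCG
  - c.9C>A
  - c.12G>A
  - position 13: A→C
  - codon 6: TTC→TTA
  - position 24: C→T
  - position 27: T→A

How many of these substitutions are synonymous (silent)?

2

Codon 1: ACG (Thr) → TCG (Ser) — missense.
Codon 3: AAC (Asn) → AAA (Lys) — missense.
Codon 4: GGG (Gly) → GGA (Gly) — synonymous.
Codon 5: AGC (Ser) → CGC (Arg) — missense.
Codon 6: TTC (Phe) → TTA (Leu) — missense.
Codon 8: AGC (Ser) → AGT (Ser) — synonymous.
Codon 9: TGT (Cys) → TGA (Stop) — nonsense.
Synonymous: 2 of 7.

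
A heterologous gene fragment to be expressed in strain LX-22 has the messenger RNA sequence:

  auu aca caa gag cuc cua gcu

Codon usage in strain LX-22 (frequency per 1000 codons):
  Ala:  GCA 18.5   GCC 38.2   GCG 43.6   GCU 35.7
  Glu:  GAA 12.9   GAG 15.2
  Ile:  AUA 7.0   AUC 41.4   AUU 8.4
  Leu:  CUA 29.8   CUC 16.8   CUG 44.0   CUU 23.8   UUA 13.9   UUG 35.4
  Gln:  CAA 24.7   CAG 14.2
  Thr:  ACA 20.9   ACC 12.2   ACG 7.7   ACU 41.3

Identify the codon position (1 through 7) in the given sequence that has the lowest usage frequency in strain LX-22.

1

Codon 1 AUU (Ile): 8.4 per 1000.
Codon 2 ACA (Thr): 20.9 per 1000.
Codon 3 CAA (Gln): 24.7 per 1000.
Codon 4 GAG (Glu): 15.2 per 1000.
Codon 5 CUC (Leu): 16.8 per 1000.
Codon 6 CUA (Leu): 29.8 per 1000.
Codon 7 GCU (Ala): 35.7 per 1000.
Lowest frequency is 8.4 at codon 1.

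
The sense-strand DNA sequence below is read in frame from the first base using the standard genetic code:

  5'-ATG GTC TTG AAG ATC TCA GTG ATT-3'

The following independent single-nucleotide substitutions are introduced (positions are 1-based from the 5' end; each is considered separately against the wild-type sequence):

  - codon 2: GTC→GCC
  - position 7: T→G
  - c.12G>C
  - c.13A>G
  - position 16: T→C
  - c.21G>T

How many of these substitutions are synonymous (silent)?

Codon 2: GTC (Val) → GCC (Ala) — missense.
Codon 3: TTG (Leu) → GTG (Val) — missense.
Codon 4: AAG (Lys) → AAC (Asn) — missense.
Codon 5: ATC (Ile) → GTC (Val) — missense.
Codon 6: TCA (Ser) → CCA (Pro) — missense.
Codon 7: GTG (Val) → GTT (Val) — synonymous.
Synonymous: 1 of 6.

1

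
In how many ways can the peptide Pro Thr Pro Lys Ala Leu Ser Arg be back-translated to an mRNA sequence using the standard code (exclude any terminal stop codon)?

Pro: 4 codons.
Thr: 4 codons.
Pro: 4 codons.
Lys: 2 codons.
Ala: 4 codons.
Leu: 6 codons.
Ser: 6 codons.
Arg: 6 codons.
4 × 4 × 4 × 2 × 4 × 6 × 6 × 6 = 110592.

110592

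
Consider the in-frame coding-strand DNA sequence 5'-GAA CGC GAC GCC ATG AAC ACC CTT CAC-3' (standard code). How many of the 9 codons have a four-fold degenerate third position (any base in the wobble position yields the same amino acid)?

Codon 1 GAA (Glu): third position 2-fold.
Codon 2 CGC (Arg): third position 4-fold.
Codon 3 GAC (Asp): third position 2-fold.
Codon 4 GCC (Ala): third position 4-fold.
Codon 5 ATG (Met): third position 1-fold.
Codon 6 AAC (Asn): third position 2-fold.
Codon 7 ACC (Thr): third position 4-fold.
Codon 8 CTT (Leu): third position 4-fold.
Codon 9 CAC (His): third position 2-fold.
Four-fold degenerate third positions: 4.

4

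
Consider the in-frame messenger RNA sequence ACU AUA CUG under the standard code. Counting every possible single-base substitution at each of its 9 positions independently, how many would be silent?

Codon 1 (ACU, Thr): 3 synonymous substitutions.
Codon 2 (AUA, Ile): 2 synonymous substitutions.
Codon 3 (CUG, Leu): 4 synonymous substitutions.
Total: 3 + 2 + 4 = 9.

9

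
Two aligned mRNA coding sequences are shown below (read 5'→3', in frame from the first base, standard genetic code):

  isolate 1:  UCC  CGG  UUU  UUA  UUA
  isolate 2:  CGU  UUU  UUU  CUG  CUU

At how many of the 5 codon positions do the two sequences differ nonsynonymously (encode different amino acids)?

Codon 1: UCC Ser / CGU Arg — nonsynonymous.
Codon 2: CGG Arg / UUU Phe — nonsynonymous.
Codon 3: UUU Phe / UUU Phe — identical.
Codon 4: UUA Leu / CUG Leu — synonymous.
Codon 5: UUA Leu / CUU Leu — synonymous.
Nonsynonymous differences: 2.

2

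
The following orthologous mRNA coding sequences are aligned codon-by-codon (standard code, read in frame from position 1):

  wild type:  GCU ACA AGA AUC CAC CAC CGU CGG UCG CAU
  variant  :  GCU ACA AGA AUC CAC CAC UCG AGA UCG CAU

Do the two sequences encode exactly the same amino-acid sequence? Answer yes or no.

Codon 1: GCU Ala / GCU Ala — identical.
Codon 2: ACA Thr / ACA Thr — identical.
Codon 3: AGA Arg / AGA Arg — identical.
Codon 4: AUC Ile / AUC Ile — identical.
Codon 5: CAC His / CAC His — identical.
Codon 6: CAC His / CAC His — identical.
Codon 7: CGU Arg / UCG Ser — nonsynonymous.
Codon 8: CGG Arg / AGA Arg — synonymous.
Codon 9: UCG Ser / UCG Ser — identical.
Codon 10: CAU His / CAU His — identical.
Nonsynonymous differences: 1 → different protein.

no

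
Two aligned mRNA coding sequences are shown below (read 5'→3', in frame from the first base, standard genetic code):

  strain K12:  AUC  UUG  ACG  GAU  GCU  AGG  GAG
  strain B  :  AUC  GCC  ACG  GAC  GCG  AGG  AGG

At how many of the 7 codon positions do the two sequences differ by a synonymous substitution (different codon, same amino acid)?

2

Codon 1: AUC Ile / AUC Ile — identical.
Codon 2: UUG Leu / GCC Ala — nonsynonymous.
Codon 3: ACG Thr / ACG Thr — identical.
Codon 4: GAU Asp / GAC Asp — synonymous.
Codon 5: GCU Ala / GCG Ala — synonymous.
Codon 6: AGG Arg / AGG Arg — identical.
Codon 7: GAG Glu / AGG Arg — nonsynonymous.
Synonymous differences: 2.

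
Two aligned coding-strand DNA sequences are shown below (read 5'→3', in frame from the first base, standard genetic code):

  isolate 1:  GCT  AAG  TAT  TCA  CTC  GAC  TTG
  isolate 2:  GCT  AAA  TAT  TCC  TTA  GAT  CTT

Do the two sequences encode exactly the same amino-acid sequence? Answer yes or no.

yes

Codon 1: GCT Ala / GCT Ala — identical.
Codon 2: AAG Lys / AAA Lys — synonymous.
Codon 3: TAT Tyr / TAT Tyr — identical.
Codon 4: TCA Ser / TCC Ser — synonymous.
Codon 5: CTC Leu / TTA Leu — synonymous.
Codon 6: GAC Asp / GAT Asp — synonymous.
Codon 7: TTG Leu / CTT Leu — synonymous.
Nonsynonymous differences: 0 → same protein.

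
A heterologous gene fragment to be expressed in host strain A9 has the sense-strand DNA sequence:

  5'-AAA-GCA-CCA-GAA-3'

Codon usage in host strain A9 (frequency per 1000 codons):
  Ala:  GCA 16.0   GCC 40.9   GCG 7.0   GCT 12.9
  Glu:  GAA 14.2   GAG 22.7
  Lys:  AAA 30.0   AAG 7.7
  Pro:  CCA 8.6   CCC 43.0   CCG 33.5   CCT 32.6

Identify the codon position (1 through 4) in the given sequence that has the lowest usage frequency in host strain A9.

3

Codon 1 AAA (Lys): 30.0 per 1000.
Codon 2 GCA (Ala): 16.0 per 1000.
Codon 3 CCA (Pro): 8.6 per 1000.
Codon 4 GAA (Glu): 14.2 per 1000.
Lowest frequency is 8.6 at codon 3.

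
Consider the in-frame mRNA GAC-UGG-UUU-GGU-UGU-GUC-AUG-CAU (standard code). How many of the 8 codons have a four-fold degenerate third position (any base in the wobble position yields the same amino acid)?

2

Codon 1 GAC (Asp): third position 2-fold.
Codon 2 UGG (Trp): third position 1-fold.
Codon 3 UUU (Phe): third position 2-fold.
Codon 4 GGU (Gly): third position 4-fold.
Codon 5 UGU (Cys): third position 2-fold.
Codon 6 GUC (Val): third position 4-fold.
Codon 7 AUG (Met): third position 1-fold.
Codon 8 CAU (His): third position 2-fold.
Four-fold degenerate third positions: 2.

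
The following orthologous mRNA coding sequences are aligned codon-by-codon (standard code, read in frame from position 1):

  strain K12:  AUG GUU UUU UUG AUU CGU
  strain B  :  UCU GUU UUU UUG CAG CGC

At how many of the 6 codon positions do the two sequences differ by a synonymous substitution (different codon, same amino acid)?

1

Codon 1: AUG Met / UCU Ser — nonsynonymous.
Codon 2: GUU Val / GUU Val — identical.
Codon 3: UUU Phe / UUU Phe — identical.
Codon 4: UUG Leu / UUG Leu — identical.
Codon 5: AUU Ile / CAG Gln — nonsynonymous.
Codon 6: CGU Arg / CGC Arg — synonymous.
Synonymous differences: 1.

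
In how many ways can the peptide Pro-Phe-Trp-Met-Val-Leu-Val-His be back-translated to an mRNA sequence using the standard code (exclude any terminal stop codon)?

Pro: 4 codons.
Phe: 2 codons.
Trp: 1 codon.
Met: 1 codon.
Val: 4 codons.
Leu: 6 codons.
Val: 4 codons.
His: 2 codons.
4 × 2 × 1 × 1 × 4 × 6 × 4 × 2 = 1536.

1536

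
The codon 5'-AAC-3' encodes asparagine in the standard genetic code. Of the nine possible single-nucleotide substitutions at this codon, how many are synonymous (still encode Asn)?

1

Position 1: none → 0 synonymous.
Position 2: none → 0 synonymous.
Position 3: AAU → 1 synonymous.
Total: 0 + 0 + 1 = 1.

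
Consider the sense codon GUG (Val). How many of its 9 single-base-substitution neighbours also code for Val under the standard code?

Position 1: none → 0 synonymous.
Position 2: none → 0 synonymous.
Position 3: GUU, GUC, GUA → 3 synonymous.
Total: 0 + 0 + 3 = 3.

3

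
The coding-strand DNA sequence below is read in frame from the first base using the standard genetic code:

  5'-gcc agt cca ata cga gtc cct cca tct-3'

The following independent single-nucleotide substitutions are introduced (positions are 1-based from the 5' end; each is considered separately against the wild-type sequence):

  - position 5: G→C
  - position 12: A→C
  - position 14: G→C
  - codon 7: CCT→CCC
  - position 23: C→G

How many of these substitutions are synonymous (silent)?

Codon 2: AGT (Ser) → ACT (Thr) — missense.
Codon 4: ATA (Ile) → ATC (Ile) — synonymous.
Codon 5: CGA (Arg) → CCA (Pro) — missense.
Codon 7: CCT (Pro) → CCC (Pro) — synonymous.
Codon 8: CCA (Pro) → CGA (Arg) — missense.
Synonymous: 2 of 5.

2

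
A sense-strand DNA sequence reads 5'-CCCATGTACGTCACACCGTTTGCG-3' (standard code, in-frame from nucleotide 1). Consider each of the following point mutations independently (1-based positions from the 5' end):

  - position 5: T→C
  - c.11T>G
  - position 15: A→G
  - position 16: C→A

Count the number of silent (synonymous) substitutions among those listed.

Codon 2: ATG (Met) → ACG (Thr) — missense.
Codon 4: GTC (Val) → GGC (Gly) — missense.
Codon 5: ACA (Thr) → ACG (Thr) — synonymous.
Codon 6: CCG (Pro) → ACG (Thr) — missense.
Synonymous: 1 of 4.

1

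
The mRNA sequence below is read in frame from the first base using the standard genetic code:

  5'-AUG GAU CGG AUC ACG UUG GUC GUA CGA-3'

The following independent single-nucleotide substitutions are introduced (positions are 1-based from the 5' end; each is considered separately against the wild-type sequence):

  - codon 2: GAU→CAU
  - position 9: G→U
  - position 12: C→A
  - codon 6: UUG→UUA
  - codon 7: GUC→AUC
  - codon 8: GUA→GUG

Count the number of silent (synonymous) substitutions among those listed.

4

Codon 2: GAU (Asp) → CAU (His) — missense.
Codon 3: CGG (Arg) → CGU (Arg) — synonymous.
Codon 4: AUC (Ile) → AUA (Ile) — synonymous.
Codon 6: UUG (Leu) → UUA (Leu) — synonymous.
Codon 7: GUC (Val) → AUC (Ile) — missense.
Codon 8: GUA (Val) → GUG (Val) — synonymous.
Synonymous: 4 of 6.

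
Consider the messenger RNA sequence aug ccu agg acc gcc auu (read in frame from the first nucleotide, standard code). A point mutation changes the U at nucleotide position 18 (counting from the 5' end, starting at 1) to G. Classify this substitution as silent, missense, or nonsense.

missense

Position 18 falls in codon 6: AUU → Ile.
After the substitution the codon is AUG → Met.
Ile ≠ Met, so this is a missense mutation.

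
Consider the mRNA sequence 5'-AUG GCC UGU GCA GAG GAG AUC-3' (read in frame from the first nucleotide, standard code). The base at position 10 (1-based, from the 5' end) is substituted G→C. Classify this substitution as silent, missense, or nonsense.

missense

Position 10 falls in codon 4: GCA → Ala.
After the substitution the codon is CCA → Pro.
Ala ≠ Pro, so this is a missense mutation.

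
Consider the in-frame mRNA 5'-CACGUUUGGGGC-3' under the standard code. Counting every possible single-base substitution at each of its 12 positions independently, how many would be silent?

7

Codon 1 (CAC, His): 1 synonymous substitution.
Codon 2 (GUU, Val): 3 synonymous substitutions.
Codon 3 (UGG, Trp): 0 synonymous substitutions.
Codon 4 (GGC, Gly): 3 synonymous substitutions.
Total: 1 + 3 + 0 + 3 = 7.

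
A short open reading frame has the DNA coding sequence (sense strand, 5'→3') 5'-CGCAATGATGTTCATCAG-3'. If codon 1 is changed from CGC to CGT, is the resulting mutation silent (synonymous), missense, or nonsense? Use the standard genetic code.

silent

Position 3 falls in codon 1: CGC → Arg.
After the substitution the codon is CGT → Arg.
Both encode Arg, so the change is synonymous.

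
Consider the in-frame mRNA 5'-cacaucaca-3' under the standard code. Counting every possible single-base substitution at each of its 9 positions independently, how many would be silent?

6

Codon 1 (CAC, His): 1 synonymous substitution.
Codon 2 (AUC, Ile): 2 synonymous substitutions.
Codon 3 (ACA, Thr): 3 synonymous substitutions.
Total: 1 + 2 + 3 = 6.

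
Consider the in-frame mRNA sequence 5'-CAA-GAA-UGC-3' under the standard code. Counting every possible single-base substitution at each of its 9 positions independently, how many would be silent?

3

Codon 1 (CAA, Gln): 1 synonymous substitution.
Codon 2 (GAA, Glu): 1 synonymous substitution.
Codon 3 (UGC, Cys): 1 synonymous substitution.
Total: 1 + 1 + 1 = 3.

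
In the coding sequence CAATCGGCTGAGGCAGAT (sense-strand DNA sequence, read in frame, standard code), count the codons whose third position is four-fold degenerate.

Codon 1 CAA (Gln): third position 2-fold.
Codon 2 TCG (Ser): third position 4-fold.
Codon 3 GCT (Ala): third position 4-fold.
Codon 4 GAG (Glu): third position 2-fold.
Codon 5 GCA (Ala): third position 4-fold.
Codon 6 GAT (Asp): third position 2-fold.
Four-fold degenerate third positions: 3.

3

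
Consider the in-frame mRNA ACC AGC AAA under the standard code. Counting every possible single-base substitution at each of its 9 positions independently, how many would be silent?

Codon 1 (ACC, Thr): 3 synonymous substitutions.
Codon 2 (AGC, Ser): 1 synonymous substitution.
Codon 3 (AAA, Lys): 1 synonymous substitution.
Total: 3 + 1 + 1 = 5.

5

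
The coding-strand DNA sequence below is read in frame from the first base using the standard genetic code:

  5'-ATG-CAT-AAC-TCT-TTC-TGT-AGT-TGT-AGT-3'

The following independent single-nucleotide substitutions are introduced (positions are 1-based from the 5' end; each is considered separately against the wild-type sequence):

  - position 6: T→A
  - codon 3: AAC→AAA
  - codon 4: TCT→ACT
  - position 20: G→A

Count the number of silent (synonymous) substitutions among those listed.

0

Codon 2: CAT (His) → CAA (Gln) — missense.
Codon 3: AAC (Asn) → AAA (Lys) — missense.
Codon 4: TCT (Ser) → ACT (Thr) — missense.
Codon 7: AGT (Ser) → AAT (Asn) — missense.
Synonymous: 0 of 4.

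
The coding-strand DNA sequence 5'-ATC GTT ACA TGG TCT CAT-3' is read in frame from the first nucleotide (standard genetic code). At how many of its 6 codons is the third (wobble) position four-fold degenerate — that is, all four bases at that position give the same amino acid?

Codon 1 ATC (Ile): third position 3-fold.
Codon 2 GTT (Val): third position 4-fold.
Codon 3 ACA (Thr): third position 4-fold.
Codon 4 TGG (Trp): third position 1-fold.
Codon 5 TCT (Ser): third position 4-fold.
Codon 6 CAT (His): third position 2-fold.
Four-fold degenerate third positions: 3.

3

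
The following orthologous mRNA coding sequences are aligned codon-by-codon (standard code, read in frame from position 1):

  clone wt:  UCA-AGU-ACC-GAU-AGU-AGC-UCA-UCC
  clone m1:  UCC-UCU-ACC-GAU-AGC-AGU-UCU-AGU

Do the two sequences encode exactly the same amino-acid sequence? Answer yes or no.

Codon 1: UCA Ser / UCC Ser — synonymous.
Codon 2: AGU Ser / UCU Ser — synonymous.
Codon 3: ACC Thr / ACC Thr — identical.
Codon 4: GAU Asp / GAU Asp — identical.
Codon 5: AGU Ser / AGC Ser — synonymous.
Codon 6: AGC Ser / AGU Ser — synonymous.
Codon 7: UCA Ser / UCU Ser — synonymous.
Codon 8: UCC Ser / AGU Ser — synonymous.
Nonsynonymous differences: 0 → same protein.

yes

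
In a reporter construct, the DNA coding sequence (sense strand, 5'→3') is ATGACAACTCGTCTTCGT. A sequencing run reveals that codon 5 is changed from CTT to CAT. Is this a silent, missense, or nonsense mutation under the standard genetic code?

missense

Position 14 falls in codon 5: CTT → Leu.
After the substitution the codon is CAT → His.
Leu ≠ His, so this is a missense mutation.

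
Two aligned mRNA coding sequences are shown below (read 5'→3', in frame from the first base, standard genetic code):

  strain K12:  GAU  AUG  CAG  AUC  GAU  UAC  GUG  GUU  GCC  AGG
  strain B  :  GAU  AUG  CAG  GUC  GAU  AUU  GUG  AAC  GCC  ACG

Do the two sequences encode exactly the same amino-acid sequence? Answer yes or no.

no

Codon 1: GAU Asp / GAU Asp — identical.
Codon 2: AUG Met / AUG Met — identical.
Codon 3: CAG Gln / CAG Gln — identical.
Codon 4: AUC Ile / GUC Val — nonsynonymous.
Codon 5: GAU Asp / GAU Asp — identical.
Codon 6: UAC Tyr / AUU Ile — nonsynonymous.
Codon 7: GUG Val / GUG Val — identical.
Codon 8: GUU Val / AAC Asn — nonsynonymous.
Codon 9: GCC Ala / GCC Ala — identical.
Codon 10: AGG Arg / ACG Thr — nonsynonymous.
Nonsynonymous differences: 4 → different protein.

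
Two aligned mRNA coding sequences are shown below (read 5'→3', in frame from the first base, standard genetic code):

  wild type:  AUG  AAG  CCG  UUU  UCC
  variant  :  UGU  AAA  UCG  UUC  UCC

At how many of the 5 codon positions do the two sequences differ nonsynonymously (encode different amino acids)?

2

Codon 1: AUG Met / UGU Cys — nonsynonymous.
Codon 2: AAG Lys / AAA Lys — synonymous.
Codon 3: CCG Pro / UCG Ser — nonsynonymous.
Codon 4: UUU Phe / UUC Phe — synonymous.
Codon 5: UCC Ser / UCC Ser — identical.
Nonsynonymous differences: 2.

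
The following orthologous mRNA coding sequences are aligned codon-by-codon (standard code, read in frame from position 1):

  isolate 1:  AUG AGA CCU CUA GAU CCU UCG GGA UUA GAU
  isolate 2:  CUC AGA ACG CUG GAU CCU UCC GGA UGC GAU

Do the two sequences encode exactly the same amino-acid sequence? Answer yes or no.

no

Codon 1: AUG Met / CUC Leu — nonsynonymous.
Codon 2: AGA Arg / AGA Arg — identical.
Codon 3: CCU Pro / ACG Thr — nonsynonymous.
Codon 4: CUA Leu / CUG Leu — synonymous.
Codon 5: GAU Asp / GAU Asp — identical.
Codon 6: CCU Pro / CCU Pro — identical.
Codon 7: UCG Ser / UCC Ser — synonymous.
Codon 8: GGA Gly / GGA Gly — identical.
Codon 9: UUA Leu / UGC Cys — nonsynonymous.
Codon 10: GAU Asp / GAU Asp — identical.
Nonsynonymous differences: 3 → different protein.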